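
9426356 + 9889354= 19315710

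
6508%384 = 364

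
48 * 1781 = 85488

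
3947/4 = 986+3/4 = 986.75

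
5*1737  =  8685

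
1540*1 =1540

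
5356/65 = 412/5= 82.40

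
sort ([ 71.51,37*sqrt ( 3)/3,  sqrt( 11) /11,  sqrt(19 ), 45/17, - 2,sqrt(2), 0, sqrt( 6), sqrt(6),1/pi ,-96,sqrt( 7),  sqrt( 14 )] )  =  [ - 96, - 2, 0, sqrt( 11) /11, 1/pi, sqrt (2),sqrt( 6 ),  sqrt( 6), sqrt( 7), 45/17, sqrt( 14) , sqrt(19), 37*sqrt( 3 ) /3, 71.51]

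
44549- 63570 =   -  19021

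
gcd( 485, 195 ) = 5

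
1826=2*913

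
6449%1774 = 1127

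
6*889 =5334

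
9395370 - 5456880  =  3938490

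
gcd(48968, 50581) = 1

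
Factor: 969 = 3^1*  17^1*19^1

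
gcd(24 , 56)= 8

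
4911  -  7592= - 2681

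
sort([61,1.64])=[1.64, 61] 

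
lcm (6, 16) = 48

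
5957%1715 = 812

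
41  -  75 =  -34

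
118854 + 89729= 208583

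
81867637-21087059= 60780578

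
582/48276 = 97/8046 = 0.01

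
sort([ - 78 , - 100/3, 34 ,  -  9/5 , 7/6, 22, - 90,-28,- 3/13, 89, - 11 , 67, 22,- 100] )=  [-100,  -  90, -78,-100/3 , - 28, - 11, - 9/5,-3/13 , 7/6,22,22,34, 67,89 ]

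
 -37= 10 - 47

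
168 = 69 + 99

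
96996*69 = 6692724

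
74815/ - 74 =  - 74815/74 =- 1011.01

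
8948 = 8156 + 792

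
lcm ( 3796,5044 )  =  368212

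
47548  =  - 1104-  -  48652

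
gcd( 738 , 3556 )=2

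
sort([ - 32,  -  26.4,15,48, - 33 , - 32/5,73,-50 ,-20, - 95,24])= [ - 95, - 50, - 33, -32, - 26.4,  -  20, - 32/5,15, 24,48, 73 ]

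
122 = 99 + 23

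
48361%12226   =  11683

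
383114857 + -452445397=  - 69330540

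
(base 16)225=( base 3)202100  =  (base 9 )670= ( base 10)549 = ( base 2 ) 1000100101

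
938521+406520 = 1345041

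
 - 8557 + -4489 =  - 13046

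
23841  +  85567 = 109408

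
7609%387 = 256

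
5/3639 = 5/3639=0.00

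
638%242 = 154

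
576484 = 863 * 668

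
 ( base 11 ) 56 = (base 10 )61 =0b111101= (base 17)3a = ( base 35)1Q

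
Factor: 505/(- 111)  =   - 3^(- 1)* 5^1*37^(- 1)*101^1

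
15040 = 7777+7263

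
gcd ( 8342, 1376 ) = 86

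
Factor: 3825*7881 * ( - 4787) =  - 3^3*5^2* 17^1  *37^1*71^1 * 4787^1 = -144303277275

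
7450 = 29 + 7421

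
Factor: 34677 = 3^2 * 3853^1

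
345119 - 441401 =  - 96282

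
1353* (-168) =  - 227304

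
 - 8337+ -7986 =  - 16323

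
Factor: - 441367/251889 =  - 983/561 = -  3^(-1 ) * 11^(-1 )*17^( - 1 ) * 983^1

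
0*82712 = 0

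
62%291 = 62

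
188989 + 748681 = 937670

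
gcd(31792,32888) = 8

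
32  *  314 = 10048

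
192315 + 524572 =716887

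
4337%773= 472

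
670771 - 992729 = - 321958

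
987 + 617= 1604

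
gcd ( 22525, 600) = 25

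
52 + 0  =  52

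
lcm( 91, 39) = 273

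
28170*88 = 2478960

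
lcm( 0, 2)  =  0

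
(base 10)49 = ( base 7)100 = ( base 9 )54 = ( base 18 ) 2D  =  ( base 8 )61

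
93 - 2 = 91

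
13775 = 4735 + 9040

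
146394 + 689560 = 835954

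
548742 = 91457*6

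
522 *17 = 8874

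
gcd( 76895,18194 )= 1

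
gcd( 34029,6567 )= 597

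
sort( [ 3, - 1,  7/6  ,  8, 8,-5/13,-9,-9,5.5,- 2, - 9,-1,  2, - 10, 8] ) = [-10, - 9,-9, - 9 ,  -  2, - 1, - 1,  -  5/13,7/6 , 2,  3, 5.5, 8,  8, 8] 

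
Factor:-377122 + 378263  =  1141 = 7^1*163^1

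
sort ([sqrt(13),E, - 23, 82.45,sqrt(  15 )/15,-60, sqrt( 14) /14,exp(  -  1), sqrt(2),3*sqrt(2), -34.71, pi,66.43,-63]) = [ - 63,-60, -34.71, - 23,sqrt(15 )/15 , sqrt( 14) /14,exp( - 1),sqrt(2), E,pi, sqrt(13),3*sqrt(2),66.43,82.45 ]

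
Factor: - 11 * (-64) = 704 = 2^6 * 11^1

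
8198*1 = 8198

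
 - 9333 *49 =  - 457317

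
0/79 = 0=   0.00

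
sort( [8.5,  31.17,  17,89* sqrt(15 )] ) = [ 8.5, 17,  31.17, 89*sqrt(15)]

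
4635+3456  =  8091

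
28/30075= 28/30075 = 0.00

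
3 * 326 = 978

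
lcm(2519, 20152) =20152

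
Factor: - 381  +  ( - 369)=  - 750= -  2^1*3^1* 5^3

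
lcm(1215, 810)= 2430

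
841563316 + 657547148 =1499110464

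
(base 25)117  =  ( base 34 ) jb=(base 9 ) 810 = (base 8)1221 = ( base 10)657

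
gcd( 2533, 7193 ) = 1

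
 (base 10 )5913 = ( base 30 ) 6h3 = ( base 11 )4496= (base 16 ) 1719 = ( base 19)G74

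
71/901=71/901=   0.08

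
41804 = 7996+33808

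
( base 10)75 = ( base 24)33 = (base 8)113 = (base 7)135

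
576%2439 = 576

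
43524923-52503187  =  - 8978264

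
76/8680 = 19/2170 = 0.01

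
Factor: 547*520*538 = 153028720 = 2^4 * 5^1 *13^1*269^1*547^1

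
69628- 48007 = 21621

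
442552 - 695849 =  - 253297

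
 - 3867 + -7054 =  - 10921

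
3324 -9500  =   - 6176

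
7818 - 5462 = 2356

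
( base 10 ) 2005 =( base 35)1MA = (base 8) 3725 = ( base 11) 1563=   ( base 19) 5AA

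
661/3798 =661/3798  =  0.17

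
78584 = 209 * 376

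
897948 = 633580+264368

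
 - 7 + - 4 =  - 11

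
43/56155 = 43/56155=0.00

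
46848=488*96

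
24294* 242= 5879148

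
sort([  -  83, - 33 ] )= [ - 83, - 33]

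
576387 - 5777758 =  - 5201371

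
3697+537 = 4234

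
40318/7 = 40318/7 = 5759.71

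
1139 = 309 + 830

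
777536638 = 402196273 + 375340365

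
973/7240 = 973/7240 =0.13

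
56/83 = 56/83 = 0.67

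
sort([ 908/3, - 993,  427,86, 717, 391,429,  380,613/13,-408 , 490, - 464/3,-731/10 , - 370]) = [- 993, - 408 , - 370,  -  464/3,-731/10,613/13,86 , 908/3,380,391,427, 429, 490, 717]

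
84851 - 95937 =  -11086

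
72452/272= 266+25/68=266.37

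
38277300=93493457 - 55216157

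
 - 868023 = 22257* ( - 39 ) 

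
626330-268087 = 358243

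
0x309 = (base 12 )549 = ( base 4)30021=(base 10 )777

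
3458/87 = 39 + 65/87=39.75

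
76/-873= - 1 + 797/873 = - 0.09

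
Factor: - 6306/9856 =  - 3153/4928 = - 2^(-6 )*3^1*7^( - 1 ) * 11^( - 1 )*1051^1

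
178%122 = 56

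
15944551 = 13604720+2339831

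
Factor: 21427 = 7^1* 3061^1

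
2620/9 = 291  +  1/9 = 291.11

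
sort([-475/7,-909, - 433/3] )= [ - 909,  -  433/3, - 475/7 ]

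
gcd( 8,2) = 2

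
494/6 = 247/3=82.33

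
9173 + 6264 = 15437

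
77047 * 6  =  462282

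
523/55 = 9 + 28/55 = 9.51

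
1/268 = 1/268 = 0.00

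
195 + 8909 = 9104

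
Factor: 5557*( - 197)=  - 197^1*5557^1 = - 1094729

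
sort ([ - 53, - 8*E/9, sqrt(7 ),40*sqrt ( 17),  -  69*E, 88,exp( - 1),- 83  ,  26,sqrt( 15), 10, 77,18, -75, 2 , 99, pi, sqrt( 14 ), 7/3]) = [ - 69*E, - 83, - 75, - 53, - 8*E/9 , exp( - 1),2, 7/3, sqrt( 7 ), pi, sqrt(14), sqrt( 15 ), 10, 18, 26,77,  88,99, 40*sqrt(17 )]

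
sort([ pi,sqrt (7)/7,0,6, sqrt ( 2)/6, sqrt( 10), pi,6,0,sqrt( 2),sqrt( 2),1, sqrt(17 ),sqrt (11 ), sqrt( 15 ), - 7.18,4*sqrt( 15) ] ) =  [ - 7.18, 0,0,sqrt( 2)/6, sqrt ( 7 )/7 , 1,sqrt( 2), sqrt( 2), pi,  pi,sqrt( 10 ), sqrt ( 11 ),sqrt( 15 ),sqrt( 17 ),6 , 6,  4*sqrt(15)]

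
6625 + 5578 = 12203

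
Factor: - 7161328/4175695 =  - 2^4*5^( - 1)*19^1 * 23557^1*835139^(-1 ) 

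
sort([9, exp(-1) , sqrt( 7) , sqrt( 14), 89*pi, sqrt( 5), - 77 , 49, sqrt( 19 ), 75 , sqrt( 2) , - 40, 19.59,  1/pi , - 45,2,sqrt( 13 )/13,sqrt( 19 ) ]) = [ - 77,- 45, - 40,sqrt(13 ) /13,1/pi,exp(-1 ) , sqrt( 2),2,sqrt(5), sqrt( 7),sqrt( 14 ),sqrt(19),sqrt( 19 ),9,  19.59,49 , 75 , 89 * pi] 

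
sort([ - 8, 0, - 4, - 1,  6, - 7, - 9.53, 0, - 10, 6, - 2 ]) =[ -10, - 9.53,  -  8, - 7, - 4 , - 2, - 1,0,0,6, 6]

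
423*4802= 2031246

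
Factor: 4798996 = 2^2  *  23^1*52163^1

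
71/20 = 3+ 11/20 = 3.55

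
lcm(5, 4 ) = 20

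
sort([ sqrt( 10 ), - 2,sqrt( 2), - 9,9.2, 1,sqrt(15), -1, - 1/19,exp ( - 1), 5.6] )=[ -9,-2, - 1, - 1/19, exp( - 1),  1,sqrt(2),sqrt(10),sqrt(15 ), 5.6  ,  9.2 ] 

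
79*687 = 54273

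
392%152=88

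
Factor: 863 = 863^1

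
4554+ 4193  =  8747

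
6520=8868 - 2348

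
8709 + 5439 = 14148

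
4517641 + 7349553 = 11867194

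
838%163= 23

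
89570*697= 62430290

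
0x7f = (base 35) 3M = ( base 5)1002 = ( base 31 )43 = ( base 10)127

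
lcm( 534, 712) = 2136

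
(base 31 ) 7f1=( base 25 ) BCI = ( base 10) 7193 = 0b1110000011001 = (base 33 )6JW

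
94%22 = 6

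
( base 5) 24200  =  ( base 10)1800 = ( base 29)242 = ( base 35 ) 1gf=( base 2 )11100001000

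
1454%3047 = 1454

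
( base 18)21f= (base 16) 2a9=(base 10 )681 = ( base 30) ML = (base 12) 489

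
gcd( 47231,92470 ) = 1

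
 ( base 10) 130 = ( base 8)202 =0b10000010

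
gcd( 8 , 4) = 4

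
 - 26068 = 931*(  -  28) 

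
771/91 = 771/91 =8.47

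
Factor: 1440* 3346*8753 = 42174054720=2^6*3^2*5^1*7^1*239^1*8753^1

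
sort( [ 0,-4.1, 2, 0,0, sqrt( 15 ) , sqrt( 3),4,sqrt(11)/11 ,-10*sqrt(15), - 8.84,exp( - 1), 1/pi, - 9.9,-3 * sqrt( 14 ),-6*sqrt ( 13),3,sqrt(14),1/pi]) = [-10*sqrt( 15), - 6*sqrt( 13), -3*sqrt( 14 ),-9.9, - 8.84, -4.1,0, 0, 0,sqrt( 11) /11,1/pi,1/pi,exp ( - 1 ), sqrt( 3),2,3,sqrt( 14 ), sqrt( 15), 4] 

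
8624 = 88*98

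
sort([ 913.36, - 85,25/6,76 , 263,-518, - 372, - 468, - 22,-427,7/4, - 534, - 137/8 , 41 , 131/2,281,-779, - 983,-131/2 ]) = [-983 , - 779, - 534, - 518, - 468, - 427,-372, - 85, - 131/2, - 22, - 137/8 , 7/4,25/6,41, 131/2,76,263,281, 913.36]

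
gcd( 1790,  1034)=2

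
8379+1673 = 10052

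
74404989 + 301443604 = 375848593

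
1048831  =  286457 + 762374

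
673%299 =75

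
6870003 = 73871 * 93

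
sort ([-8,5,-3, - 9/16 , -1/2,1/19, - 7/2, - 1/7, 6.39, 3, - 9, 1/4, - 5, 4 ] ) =[ - 9,-8,-5, - 7/2, - 3,- 9/16,- 1/2, - 1/7, 1/19,1/4, 3 , 4, 5 , 6.39 ]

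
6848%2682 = 1484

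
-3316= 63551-66867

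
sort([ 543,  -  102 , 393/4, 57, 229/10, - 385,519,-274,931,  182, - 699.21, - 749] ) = [-749 , - 699.21,-385, - 274,  -  102,229/10,57, 393/4, 182,519,543 , 931] 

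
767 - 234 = 533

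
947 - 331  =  616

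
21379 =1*21379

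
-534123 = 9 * ( - 59347) 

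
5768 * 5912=34100416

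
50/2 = 25 = 25.00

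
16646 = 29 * 574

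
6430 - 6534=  - 104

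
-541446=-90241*6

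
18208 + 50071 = 68279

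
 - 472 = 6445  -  6917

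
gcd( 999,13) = 1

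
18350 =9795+8555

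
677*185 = 125245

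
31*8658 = 268398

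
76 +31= 107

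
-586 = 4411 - 4997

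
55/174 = 55/174 = 0.32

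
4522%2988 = 1534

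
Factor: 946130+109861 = 1055991 = 3^1*131^1*2687^1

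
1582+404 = 1986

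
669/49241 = 669/49241 = 0.01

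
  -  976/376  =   - 122/47  =  - 2.60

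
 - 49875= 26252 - 76127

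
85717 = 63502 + 22215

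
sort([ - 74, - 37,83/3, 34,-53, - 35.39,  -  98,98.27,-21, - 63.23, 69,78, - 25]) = [ - 98, - 74,-63.23, - 53, -37  , - 35.39,-25,- 21,83/3,34,69, 78 , 98.27 ]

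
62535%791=46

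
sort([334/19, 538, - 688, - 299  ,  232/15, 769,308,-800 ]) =[-800, - 688, - 299,232/15, 334/19, 308,538,769 ] 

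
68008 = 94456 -26448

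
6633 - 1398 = 5235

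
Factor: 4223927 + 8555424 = 13^1*233^1* 4219^1 = 12779351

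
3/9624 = 1/3208 = 0.00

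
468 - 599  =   - 131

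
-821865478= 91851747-913717225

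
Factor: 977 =977^1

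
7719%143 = 140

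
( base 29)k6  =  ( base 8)1112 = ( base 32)IA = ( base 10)586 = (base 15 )291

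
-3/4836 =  - 1  +  1611/1612 = - 0.00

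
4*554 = 2216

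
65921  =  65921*1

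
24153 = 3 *8051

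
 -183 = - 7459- - 7276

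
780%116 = 84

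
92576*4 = 370304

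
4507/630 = 4507/630 = 7.15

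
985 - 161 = 824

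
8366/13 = 643  +  7/13 = 643.54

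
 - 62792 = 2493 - 65285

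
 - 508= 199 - 707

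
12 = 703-691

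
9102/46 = 197 + 20/23 = 197.87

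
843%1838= 843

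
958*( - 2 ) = -1916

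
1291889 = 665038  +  626851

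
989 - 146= 843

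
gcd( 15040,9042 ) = 2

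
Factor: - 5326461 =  - 3^2*7^1*59^1  *1433^1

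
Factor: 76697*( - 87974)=-6747341878 = - 2^1  *43987^1*76697^1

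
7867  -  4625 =3242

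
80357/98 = 819 + 95/98 = 819.97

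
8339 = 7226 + 1113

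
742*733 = 543886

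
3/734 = 3/734 = 0.00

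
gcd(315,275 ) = 5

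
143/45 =143/45 = 3.18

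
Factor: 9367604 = 2^2*173^1*13537^1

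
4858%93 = 22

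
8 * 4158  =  33264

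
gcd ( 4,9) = 1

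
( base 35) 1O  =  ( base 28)23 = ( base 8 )73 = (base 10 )59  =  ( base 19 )32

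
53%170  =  53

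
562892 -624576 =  - 61684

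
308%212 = 96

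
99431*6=596586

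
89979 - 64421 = 25558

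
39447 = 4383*9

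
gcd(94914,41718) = 6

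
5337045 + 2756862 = 8093907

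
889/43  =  20 + 29/43=20.67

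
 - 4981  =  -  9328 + 4347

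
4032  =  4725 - 693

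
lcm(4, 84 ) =84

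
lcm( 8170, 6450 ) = 122550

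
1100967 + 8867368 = 9968335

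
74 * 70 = 5180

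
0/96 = 0 = 0.00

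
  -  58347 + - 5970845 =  - 6029192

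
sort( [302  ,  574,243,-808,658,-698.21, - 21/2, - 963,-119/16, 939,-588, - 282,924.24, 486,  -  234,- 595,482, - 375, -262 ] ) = [-963,-808 ,-698.21,-595, - 588, - 375 , - 282, - 262 , -234,-21/2, - 119/16,243,302, 482, 486, 574, 658,924.24, 939]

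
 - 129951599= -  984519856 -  - 854568257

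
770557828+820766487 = 1591324315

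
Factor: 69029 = 69029^1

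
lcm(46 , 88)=2024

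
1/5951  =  1/5951 = 0.00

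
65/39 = 5/3 = 1.67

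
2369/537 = 2369/537 = 4.41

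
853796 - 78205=775591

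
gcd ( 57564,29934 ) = 18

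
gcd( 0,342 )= 342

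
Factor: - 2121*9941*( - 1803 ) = 38016004383 = 3^2*7^1*101^1*601^1*9941^1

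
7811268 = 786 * 9938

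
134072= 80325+53747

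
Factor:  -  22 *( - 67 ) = 2^1*11^1*67^1 =1474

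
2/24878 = 1/12439 =0.00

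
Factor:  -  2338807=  - 37^1*63211^1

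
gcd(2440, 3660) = 1220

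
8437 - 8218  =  219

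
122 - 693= - 571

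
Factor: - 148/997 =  - 2^2*37^1*997^(-1)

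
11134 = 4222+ 6912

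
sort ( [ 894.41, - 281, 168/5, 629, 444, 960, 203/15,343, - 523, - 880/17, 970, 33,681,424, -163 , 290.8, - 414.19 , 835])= [-523, - 414.19, - 281, - 163, - 880/17,203/15 , 33, 168/5,  290.8,  343, 424,444, 629, 681, 835, 894.41, 960, 970]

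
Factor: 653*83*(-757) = - 83^1*653^1*757^1 = - 41028643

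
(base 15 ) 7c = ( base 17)6F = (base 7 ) 225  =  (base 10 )117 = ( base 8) 165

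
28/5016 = 7/1254 = 0.01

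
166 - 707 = - 541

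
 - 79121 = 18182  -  97303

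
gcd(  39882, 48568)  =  2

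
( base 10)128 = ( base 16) 80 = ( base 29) 4c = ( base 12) A8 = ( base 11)107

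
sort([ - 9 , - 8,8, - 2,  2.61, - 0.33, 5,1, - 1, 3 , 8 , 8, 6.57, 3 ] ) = [ - 9 , - 8, - 2, - 1, - 0.33, 1,2.61,3, 3,5 , 6.57,8,8, 8]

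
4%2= 0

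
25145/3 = 25145/3= 8381.67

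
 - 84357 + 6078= - 78279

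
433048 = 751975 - 318927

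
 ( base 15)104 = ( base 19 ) C1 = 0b11100101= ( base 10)229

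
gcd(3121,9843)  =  1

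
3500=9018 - 5518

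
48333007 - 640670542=- 592337535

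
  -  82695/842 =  - 99 + 663/842=- 98.21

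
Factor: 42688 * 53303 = 2^6 * 23^1*29^1*151^1 * 353^1 = 2275398464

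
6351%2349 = 1653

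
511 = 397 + 114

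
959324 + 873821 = 1833145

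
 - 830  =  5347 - 6177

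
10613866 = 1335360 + 9278506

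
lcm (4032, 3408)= 286272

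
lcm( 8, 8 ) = 8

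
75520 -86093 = -10573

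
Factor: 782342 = 2^1*11^1*43^1*827^1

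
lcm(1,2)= 2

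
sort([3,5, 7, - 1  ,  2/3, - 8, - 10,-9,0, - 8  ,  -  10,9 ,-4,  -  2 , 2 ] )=[ - 10, - 10, - 9,-8,-8, - 4,  -  2, - 1,0 , 2/3,2,3, 5,7 , 9] 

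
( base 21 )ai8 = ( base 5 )123141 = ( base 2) 1001010111100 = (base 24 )87K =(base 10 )4796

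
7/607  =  7/607= 0.01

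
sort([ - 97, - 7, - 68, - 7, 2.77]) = [ - 97, - 68,-7, - 7, 2.77] 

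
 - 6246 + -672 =  -  6918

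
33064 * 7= 231448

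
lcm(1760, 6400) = 70400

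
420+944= 1364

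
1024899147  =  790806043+234093104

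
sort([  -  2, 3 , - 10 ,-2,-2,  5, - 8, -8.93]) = [ - 10, - 8.93, - 8, - 2, - 2, - 2 , 3, 5]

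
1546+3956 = 5502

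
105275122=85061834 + 20213288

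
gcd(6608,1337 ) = 7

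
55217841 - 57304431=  - 2086590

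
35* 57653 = 2017855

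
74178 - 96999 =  - 22821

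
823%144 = 103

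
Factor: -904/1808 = -1/2 = -  2^( - 1 ) 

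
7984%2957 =2070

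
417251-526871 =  - 109620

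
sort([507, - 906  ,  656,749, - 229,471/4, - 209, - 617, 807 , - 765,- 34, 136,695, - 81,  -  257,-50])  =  [ - 906, - 765,-617, - 257, - 229, - 209,-81, - 50, - 34,471/4,136 , 507,656,  695,749,807 ]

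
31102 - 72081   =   - 40979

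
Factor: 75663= 3^2*7^1*1201^1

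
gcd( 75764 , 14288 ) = 188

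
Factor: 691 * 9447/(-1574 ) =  - 2^( - 1)*3^1*47^1*67^1 * 691^1*787^( - 1) = - 6527877/1574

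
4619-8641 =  - 4022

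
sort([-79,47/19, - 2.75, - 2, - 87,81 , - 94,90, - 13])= [ - 94, - 87,-79, - 13,  -  2.75, - 2,47/19,81, 90] 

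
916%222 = 28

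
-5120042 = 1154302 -6274344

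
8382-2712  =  5670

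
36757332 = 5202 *7066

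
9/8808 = 3/2936 = 0.00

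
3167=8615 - 5448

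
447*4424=1977528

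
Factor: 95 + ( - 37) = 2^1*29^1=58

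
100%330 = 100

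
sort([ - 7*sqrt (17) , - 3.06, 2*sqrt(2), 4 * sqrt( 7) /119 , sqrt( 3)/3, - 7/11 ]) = [ -7* sqrt(17), - 3.06,-7/11,4*sqrt(7)/119,sqrt (3) /3,2*sqrt( 2)]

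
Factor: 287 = 7^1*41^1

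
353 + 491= 844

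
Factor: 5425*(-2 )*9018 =-97845300 = - 2^2*3^3*5^2*7^1*31^1 * 167^1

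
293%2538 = 293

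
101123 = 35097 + 66026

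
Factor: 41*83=41^1*83^1 = 3403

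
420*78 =32760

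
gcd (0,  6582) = 6582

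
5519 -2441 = 3078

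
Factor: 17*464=7888  =  2^4* 17^1*29^1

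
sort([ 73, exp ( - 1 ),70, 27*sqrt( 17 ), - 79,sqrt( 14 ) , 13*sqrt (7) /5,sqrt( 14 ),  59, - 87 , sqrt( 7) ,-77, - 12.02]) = [ - 87, - 79, - 77, - 12.02,exp( - 1 ),sqrt( 7 ), sqrt(14 ),sqrt( 14), 13 *sqrt( 7 ) /5,59,70,73,27*sqrt(17 ) ] 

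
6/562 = 3/281 = 0.01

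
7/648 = 7/648 = 0.01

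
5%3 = 2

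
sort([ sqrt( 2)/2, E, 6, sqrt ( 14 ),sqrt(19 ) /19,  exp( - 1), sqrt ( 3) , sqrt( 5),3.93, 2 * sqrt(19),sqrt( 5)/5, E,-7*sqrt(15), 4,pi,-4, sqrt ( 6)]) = [ - 7*sqrt( 15), - 4, sqrt( 19) /19, exp( - 1),sqrt( 5)/5, sqrt( 2) /2, sqrt( 3 ),sqrt( 5 ),  sqrt( 6 ), E, E, pi, sqrt( 14),3.93, 4, 6, 2*sqrt( 19 ) ] 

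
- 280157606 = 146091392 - 426248998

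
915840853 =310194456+605646397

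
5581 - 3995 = 1586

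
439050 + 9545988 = 9985038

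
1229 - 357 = 872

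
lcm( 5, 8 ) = 40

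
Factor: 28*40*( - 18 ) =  - 20160 = - 2^6*3^2*5^1*7^1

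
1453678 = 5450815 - 3997137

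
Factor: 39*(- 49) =- 1911 = - 3^1*7^2 * 13^1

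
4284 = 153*28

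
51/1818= 17/606 = 0.03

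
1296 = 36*36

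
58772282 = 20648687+38123595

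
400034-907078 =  - 507044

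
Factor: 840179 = 840179^1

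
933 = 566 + 367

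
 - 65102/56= - 1163 + 13/28 = -  1162.54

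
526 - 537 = -11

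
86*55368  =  4761648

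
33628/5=33628/5= 6725.60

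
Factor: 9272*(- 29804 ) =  - 276342688  =  - 2^5 * 19^1 * 61^1*7451^1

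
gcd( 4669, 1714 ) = 1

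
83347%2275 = 1447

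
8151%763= 521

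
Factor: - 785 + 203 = - 582= - 2^1 * 3^1*97^1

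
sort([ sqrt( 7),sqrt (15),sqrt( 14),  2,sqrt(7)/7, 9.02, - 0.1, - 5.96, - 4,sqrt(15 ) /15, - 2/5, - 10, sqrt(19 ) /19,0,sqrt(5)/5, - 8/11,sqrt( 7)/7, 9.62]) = [ - 10, - 5.96, - 4, - 8/11, - 2/5, - 0.1, 0,sqrt( 19) /19,sqrt( 15 ) /15,  sqrt(7 )/7, sqrt (7)/7,sqrt ( 5 ) /5,2,sqrt( 7),sqrt(14),sqrt( 15 ) , 9.02,9.62]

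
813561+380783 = 1194344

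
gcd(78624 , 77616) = 1008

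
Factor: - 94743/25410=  - 2^( -1 )*3^2*5^(-1)*7^(-1)*29^1  =  -261/70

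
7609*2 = 15218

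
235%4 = 3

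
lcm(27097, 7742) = 54194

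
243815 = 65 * 3751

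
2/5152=1/2576 = 0.00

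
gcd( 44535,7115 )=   5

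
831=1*831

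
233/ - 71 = - 4 + 51/71 = - 3.28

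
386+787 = 1173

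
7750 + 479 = 8229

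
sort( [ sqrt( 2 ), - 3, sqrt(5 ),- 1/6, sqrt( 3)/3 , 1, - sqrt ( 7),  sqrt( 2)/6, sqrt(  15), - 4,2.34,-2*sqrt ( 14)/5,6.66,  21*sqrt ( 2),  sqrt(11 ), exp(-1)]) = [ - 4, - 3, - sqrt(7 ), - 2 *sqrt ( 14)/5,  -  1/6,  sqrt (2)/6,exp( - 1), sqrt( 3 )/3,1,sqrt (2), sqrt( 5 ), 2.34,  sqrt ( 11), sqrt ( 15),  6.66, 21*sqrt( 2)]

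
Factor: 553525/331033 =5^2*7^1*109^( - 1)*3037^(-1 )*3163^1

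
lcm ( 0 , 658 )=0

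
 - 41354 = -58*713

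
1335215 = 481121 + 854094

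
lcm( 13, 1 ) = 13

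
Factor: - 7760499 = -3^1  *  23^1*47^1*2393^1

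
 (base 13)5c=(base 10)77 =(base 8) 115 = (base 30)2h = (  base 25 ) 32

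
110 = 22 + 88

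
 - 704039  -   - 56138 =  - 647901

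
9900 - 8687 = 1213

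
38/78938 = 19/39469  =  0.00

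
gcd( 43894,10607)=1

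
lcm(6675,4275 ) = 380475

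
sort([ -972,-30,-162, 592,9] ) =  [-972, - 162,-30, 9,  592 ] 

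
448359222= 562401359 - 114042137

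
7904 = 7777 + 127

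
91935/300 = 6129/20 = 306.45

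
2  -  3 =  - 1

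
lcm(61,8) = 488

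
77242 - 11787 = 65455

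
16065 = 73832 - 57767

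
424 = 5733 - 5309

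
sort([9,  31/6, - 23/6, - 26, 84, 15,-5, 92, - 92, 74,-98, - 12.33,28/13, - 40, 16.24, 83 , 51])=[ - 98,-92,- 40, - 26, - 12.33, - 5,-23/6,28/13, 31/6, 9, 15,16.24, 51,74,83,84, 92]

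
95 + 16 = 111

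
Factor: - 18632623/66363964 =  - 2^(-2)*43^(-1)*191^1*97553^1*385837^(  -  1)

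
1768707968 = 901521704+867186264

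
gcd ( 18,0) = 18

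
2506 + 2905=5411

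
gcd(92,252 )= 4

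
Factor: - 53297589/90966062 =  - 2^(-1 ) * 3^1*11^( - 1)*163^(-1 ) * 25367^( - 1)*17765863^1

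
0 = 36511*0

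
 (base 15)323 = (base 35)K8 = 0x2c4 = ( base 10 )708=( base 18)236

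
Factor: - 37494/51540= - 2^( - 1 ) * 3^1 * 5^(-1)*859^( - 1) * 2083^1 = -6249/8590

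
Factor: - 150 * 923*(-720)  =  2^5*3^3*5^3*13^1*71^1 = 99684000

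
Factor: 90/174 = 15/29 = 3^1*5^1*29^( - 1)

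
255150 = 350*729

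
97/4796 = 97/4796 = 0.02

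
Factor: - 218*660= - 143880 = -2^3*3^1*5^1*11^1*109^1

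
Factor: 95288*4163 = 396683944= 2^3 * 23^1*43^1 * 181^1*277^1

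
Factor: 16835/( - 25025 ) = - 37/55 =- 5^ ( - 1 )*11^( - 1 ) *37^1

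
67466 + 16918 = 84384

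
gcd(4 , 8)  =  4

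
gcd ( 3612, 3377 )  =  1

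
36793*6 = 220758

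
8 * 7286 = 58288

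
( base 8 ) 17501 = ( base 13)3846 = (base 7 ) 32220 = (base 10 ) 8001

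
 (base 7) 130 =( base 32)26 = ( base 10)70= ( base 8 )106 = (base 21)37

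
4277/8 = 534 + 5/8  =  534.62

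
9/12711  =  3/4237 = 0.00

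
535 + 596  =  1131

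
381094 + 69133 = 450227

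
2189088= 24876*88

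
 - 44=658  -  702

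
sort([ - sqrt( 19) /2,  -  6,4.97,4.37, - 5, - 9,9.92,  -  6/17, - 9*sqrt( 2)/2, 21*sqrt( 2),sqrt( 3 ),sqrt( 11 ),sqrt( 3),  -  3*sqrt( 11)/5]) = [ - 9,  -  9*sqrt (2)/2, - 6,- 5, - sqrt( 19)/2, - 3*sqrt( 11)/5, - 6/17,sqrt( 3),sqrt( 3 ),sqrt (11),4.37,4.97,9.92,21*sqrt(2) ] 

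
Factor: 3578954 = 2^1  *  19^2 * 4957^1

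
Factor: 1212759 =3^3* 44917^1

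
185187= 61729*3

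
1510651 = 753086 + 757565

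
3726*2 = 7452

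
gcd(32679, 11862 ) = 9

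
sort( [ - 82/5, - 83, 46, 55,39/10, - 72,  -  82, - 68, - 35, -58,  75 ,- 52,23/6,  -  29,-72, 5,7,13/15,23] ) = [ - 83, - 82, - 72, - 72,- 68, - 58, - 52,-35 , - 29,  -  82/5,13/15 , 23/6,39/10,5,7,23, 46, 55,75]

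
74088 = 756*98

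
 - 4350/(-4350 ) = 1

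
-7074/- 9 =786+0/1 = 786.00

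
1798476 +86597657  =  88396133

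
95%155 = 95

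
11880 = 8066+3814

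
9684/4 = 2421 = 2421.00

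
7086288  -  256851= 6829437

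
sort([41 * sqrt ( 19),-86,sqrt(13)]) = [  -  86, sqrt( 13 ),  41*sqrt( 19 ) ] 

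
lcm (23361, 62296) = 186888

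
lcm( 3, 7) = 21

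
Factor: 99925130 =2^1 * 5^1 * 613^1*16301^1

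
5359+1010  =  6369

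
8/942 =4/471 = 0.01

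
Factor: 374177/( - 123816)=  - 2^(-3 )*3^( - 1 )*7^( - 1)*11^( - 1) * 67^( - 1 )*374177^1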